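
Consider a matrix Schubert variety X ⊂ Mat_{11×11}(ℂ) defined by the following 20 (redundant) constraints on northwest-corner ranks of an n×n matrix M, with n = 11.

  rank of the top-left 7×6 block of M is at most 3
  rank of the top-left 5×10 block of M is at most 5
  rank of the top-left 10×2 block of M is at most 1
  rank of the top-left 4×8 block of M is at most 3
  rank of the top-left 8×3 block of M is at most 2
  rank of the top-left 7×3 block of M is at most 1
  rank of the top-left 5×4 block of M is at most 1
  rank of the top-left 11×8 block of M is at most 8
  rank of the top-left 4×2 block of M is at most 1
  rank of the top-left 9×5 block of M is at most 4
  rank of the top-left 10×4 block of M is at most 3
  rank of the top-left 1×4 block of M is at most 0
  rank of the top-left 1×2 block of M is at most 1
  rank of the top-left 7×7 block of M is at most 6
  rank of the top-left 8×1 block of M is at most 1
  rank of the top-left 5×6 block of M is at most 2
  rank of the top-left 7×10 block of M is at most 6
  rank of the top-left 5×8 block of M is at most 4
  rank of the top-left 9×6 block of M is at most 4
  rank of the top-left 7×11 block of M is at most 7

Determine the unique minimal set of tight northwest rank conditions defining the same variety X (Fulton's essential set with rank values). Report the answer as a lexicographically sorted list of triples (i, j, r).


The tightest implied rank at each (i,j), from the 20 conditions:

  row 1: 0 0 0 0 1 1 1 1 1 1 1
  row 2: 1 1 1 1 2 2 2 2 2 2 2
  row 3: 1 1 1 1 2 2 3 3 3 3 3
  row 4: 1 1 1 1 2 2 3 3 4 4 4
  row 5: 1 1 1 1 2 2 3 4 5 5 5
  row 6: 1 1 1 2 3 3 4 5 6 6 6
  row 7: 1 1 1 2 3 3 4 5 6 6 7
  row 8: 1 1 2 3 4 4 5 6 7 7 8
  row 9: 1 1 2 3 4 4 5 6 7 8 9
  row 10: 1 1 2 3 4 5 6 7 8 9 10
  row 11: 1 2 3 4 5 6 7 8 9 10 11

so w = (5, 1, 7, 9, 8, 4, 11, 3, 10, 6, 2).

ℓ(w)=27; the 9 essential cells (i,j,r):

[(1, 4, 0), (4, 8, 3), (5, 4, 1), (5, 6, 2), (7, 3, 1), (7, 6, 3), (7, 10, 6), (9, 6, 4), (10, 2, 1)]


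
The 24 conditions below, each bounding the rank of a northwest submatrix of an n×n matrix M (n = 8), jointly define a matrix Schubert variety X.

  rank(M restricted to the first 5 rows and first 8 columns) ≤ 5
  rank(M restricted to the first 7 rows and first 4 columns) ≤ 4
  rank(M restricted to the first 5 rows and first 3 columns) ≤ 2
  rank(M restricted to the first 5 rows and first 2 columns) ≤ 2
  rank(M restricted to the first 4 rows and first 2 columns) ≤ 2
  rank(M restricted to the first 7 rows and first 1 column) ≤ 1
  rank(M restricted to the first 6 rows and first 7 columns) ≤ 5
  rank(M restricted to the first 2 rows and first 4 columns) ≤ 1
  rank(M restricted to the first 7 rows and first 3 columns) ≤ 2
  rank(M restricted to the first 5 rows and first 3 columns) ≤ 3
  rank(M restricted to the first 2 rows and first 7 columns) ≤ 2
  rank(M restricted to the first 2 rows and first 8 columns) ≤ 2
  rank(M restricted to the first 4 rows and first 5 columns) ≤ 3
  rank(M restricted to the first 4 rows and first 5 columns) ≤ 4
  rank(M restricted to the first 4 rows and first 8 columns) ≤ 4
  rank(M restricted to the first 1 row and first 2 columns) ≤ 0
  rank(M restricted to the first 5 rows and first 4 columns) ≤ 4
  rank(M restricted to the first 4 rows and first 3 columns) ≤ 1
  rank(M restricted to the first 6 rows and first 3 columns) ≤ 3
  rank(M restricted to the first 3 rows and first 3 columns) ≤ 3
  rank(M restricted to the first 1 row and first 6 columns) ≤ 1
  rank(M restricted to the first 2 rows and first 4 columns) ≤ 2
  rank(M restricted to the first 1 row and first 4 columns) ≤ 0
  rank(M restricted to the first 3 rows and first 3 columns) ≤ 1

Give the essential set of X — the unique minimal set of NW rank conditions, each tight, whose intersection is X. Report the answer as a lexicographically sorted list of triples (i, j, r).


Rank table r_w(8×8) implied by the 24 constraints:

  0 | 0 | 0 | 0 | 1 | 1 | 1 | 1
  1 | 1 | 1 | 1 | 2 | 2 | 2 | 2
  1 | 1 | 1 | 2 | 3 | 3 | 3 | 3
  1 | 1 | 1 | 2 | 3 | 4 | 4 | 4
  1 | 2 | 2 | 3 | 4 | 5 | 5 | 5
  1 | 2 | 2 | 3 | 4 | 5 | 5 | 6
  1 | 2 | 2 | 3 | 4 | 5 | 6 | 7
  1 | 2 | 3 | 4 | 5 | 6 | 7 | 8

reading off 1-entries of Δ²R: w = (5, 1, 4, 6, 2, 8, 7, 3).

Rothe diagram D(w) (11 cells), 4 SE-corners (essential conditions):

[(1, 4, 0), (4, 3, 1), (6, 7, 5), (7, 3, 2)]


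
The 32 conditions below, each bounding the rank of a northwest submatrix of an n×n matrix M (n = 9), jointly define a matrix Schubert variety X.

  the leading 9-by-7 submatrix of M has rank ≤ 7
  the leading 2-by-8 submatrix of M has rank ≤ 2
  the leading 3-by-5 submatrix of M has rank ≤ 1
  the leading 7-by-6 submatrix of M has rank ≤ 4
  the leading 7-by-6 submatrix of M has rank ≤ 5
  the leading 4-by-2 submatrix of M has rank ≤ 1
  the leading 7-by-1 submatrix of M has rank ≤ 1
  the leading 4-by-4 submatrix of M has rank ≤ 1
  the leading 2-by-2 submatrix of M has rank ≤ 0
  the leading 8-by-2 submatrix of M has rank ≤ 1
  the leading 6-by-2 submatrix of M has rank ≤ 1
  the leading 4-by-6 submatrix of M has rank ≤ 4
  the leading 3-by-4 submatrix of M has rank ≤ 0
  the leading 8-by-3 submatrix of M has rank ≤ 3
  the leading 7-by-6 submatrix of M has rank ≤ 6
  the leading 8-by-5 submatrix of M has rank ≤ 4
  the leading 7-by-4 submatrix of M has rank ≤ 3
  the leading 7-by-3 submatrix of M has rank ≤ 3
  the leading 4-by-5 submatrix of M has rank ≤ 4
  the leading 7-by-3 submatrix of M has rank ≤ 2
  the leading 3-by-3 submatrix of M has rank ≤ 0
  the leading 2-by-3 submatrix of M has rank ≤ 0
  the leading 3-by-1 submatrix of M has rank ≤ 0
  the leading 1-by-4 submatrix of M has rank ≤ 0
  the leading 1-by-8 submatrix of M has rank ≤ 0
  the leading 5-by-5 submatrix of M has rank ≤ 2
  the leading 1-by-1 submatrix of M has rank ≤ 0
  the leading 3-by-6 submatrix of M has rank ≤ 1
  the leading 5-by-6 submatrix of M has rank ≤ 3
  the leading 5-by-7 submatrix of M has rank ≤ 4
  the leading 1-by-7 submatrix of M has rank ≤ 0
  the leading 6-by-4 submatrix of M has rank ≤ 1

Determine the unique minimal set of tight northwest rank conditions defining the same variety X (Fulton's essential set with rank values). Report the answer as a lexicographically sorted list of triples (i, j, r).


Reconstructing r_w from the 32 given conditions:

  i=1: 0, 0, 0, 0, 0, 0, 0, 0, 1
  i=2: 0, 0, 0, 0, 1, 1, 1, 1, 2
  i=3: 0, 0, 0, 0, 1, 1, 2, 2, 3
  i=4: 1, 1, 1, 1, 2, 2, 3, 3, 4
  i=5: 1, 1, 1, 1, 2, 3, 4, 4, 5
  i=6: 1, 1, 1, 1, 2, 3, 4, 5, 6
  i=7: 1, 1, 2, 2, 3, 4, 5, 6, 7
  i=8: 1, 1, 2, 3, 4, 5, 6, 7, 8
  i=9: 1, 2, 3, 4, 5, 6, 7, 8, 9

giving w = (9, 5, 7, 1, 6, 8, 3, 4, 2) via Δ²R.

Rothe diagram D(w) (25 cells), 5 SE-corners (essential conditions):

[(1, 8, 0), (3, 4, 0), (3, 6, 1), (6, 4, 1), (8, 2, 1)]


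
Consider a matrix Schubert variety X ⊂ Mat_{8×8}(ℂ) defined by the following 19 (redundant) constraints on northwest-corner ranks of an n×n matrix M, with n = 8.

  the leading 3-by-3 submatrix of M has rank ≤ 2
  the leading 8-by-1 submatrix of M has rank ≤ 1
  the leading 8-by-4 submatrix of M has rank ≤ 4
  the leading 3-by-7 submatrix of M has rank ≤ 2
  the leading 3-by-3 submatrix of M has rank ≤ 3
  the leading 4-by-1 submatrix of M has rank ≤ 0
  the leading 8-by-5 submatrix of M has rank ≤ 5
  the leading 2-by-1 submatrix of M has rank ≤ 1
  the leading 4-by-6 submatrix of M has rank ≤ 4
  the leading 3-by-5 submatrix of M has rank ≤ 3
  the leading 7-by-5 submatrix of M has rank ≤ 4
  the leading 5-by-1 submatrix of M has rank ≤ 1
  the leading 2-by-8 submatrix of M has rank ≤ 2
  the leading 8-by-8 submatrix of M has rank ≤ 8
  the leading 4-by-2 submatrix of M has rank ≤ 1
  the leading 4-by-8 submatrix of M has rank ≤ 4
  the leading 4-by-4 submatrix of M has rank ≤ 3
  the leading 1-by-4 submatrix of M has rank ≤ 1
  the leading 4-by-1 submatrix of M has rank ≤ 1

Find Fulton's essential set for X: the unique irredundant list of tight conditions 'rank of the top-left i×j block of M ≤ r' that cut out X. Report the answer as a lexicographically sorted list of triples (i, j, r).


Reconstructing r_w from the 19 given conditions:

  R[1]: 0 | 1 | 1 | 1 | 1 | 1 | 1 | 1
  R[2]: 0 | 1 | 2 | 2 | 2 | 2 | 2 | 2
  R[3]: 0 | 1 | 2 | 2 | 2 | 2 | 2 | 3
  R[4]: 0 | 1 | 2 | 3 | 3 | 3 | 3 | 4
  R[5]: 1 | 2 | 3 | 4 | 4 | 4 | 4 | 5
  R[6]: 1 | 2 | 3 | 4 | 4 | 5 | 5 | 6
  R[7]: 1 | 2 | 3 | 4 | 4 | 5 | 6 | 7
  R[8]: 1 | 2 | 3 | 4 | 5 | 6 | 7 | 8

the unique w with this rank table is (2, 3, 8, 4, 1, 6, 7, 5).

Rothe diagram D(w) (10 cells), 3 SE-corners (essential conditions):

[(3, 7, 2), (4, 1, 0), (7, 5, 4)]


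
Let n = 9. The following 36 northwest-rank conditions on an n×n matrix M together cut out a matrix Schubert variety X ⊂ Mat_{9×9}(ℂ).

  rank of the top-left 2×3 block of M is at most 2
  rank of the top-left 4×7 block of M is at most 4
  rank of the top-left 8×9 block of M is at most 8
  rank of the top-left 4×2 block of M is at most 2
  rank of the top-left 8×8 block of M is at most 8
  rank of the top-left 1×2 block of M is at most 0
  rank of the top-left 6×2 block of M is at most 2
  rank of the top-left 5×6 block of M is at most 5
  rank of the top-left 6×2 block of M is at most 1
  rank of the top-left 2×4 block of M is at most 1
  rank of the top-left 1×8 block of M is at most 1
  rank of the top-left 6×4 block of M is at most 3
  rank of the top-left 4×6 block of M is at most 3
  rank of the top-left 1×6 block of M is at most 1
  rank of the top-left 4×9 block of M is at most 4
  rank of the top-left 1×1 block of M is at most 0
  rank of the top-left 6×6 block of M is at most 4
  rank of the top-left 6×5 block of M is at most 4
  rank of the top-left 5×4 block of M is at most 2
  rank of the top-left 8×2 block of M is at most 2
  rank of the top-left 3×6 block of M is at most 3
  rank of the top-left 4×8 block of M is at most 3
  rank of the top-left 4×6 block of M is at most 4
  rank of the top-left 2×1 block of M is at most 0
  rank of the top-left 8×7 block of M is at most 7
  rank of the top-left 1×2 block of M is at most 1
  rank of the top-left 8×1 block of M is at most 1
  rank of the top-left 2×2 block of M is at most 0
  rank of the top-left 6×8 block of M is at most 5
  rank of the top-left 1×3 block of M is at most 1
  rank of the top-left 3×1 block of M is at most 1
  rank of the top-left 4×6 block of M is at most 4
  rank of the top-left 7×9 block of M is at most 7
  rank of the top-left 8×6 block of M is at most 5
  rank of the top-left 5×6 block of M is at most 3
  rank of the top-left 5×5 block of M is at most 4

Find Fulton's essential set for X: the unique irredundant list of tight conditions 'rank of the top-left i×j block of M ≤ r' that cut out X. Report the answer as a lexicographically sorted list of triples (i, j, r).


Propagating the 36 rank bounds to every northwest block:

  R[1]: 0  0  1  1  1  1  1  1  1
  R[2]: 0  0  1  1  2  2  2  2  2
  R[3]: 1  1  2  2  3  3  3  3  3
  R[4]: 1  1  2  2  3  3  3  3  4
  R[5]: 1  1  2  2  3  3  4  4  5
  R[6]: 1  1  2  3  4  4  5  5  6
  R[7]: 1  2  3  4  5  5  6  6  7
  R[8]: 1  2  3  4  5  5  6  7  8
  R[9]: 1  2  3  4  5  6  7  8  9

hence w(1..9) = (3, 5, 1, 9, 7, 4, 2, 8, 6).

Fulton essential set (7 of the 15 Rothe cells):

[(2, 2, 0), (2, 4, 1), (4, 8, 3), (5, 4, 2), (5, 6, 3), (6, 2, 1), (8, 6, 5)]


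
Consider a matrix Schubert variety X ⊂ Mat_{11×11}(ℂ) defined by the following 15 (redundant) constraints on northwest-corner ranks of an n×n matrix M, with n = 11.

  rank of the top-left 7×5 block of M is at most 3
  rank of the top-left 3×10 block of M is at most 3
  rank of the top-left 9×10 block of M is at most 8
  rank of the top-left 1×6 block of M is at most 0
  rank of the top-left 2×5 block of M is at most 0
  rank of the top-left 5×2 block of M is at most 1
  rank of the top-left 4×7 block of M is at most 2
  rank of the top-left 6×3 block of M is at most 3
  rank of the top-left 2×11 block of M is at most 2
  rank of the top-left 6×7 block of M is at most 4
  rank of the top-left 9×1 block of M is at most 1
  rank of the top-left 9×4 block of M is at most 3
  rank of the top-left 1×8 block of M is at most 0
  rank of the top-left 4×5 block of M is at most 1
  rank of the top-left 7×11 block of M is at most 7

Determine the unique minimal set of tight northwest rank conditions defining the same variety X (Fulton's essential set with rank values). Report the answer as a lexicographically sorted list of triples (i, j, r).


Computing R[i][j] = min implied NW-rank bound (n=11, 15 conditions):

  row 1: 0, 0, 0, 0, 0, 0, 0, 0, 1, 1, 1
  row 2: 0, 0, 0, 0, 0, 1, 1, 1, 2, 2, 2
  row 3: 1, 1, 1, 1, 1, 2, 2, 2, 3, 3, 3
  row 4: 1, 1, 1, 1, 1, 2, 2, 3, 4, 4, 4
  row 5: 1, 1, 2, 2, 2, 3, 3, 4, 5, 5, 5
  row 6: 1, 2, 3, 3, 3, 4, 4, 5, 6, 6, 6
  row 7: 1, 2, 3, 3, 3, 4, 5, 6, 7, 7, 7
  row 8: 1, 2, 3, 3, 4, 5, 6, 7, 8, 8, 8
  row 9: 1, 2, 3, 3, 4, 5, 6, 7, 8, 8, 9
  row 10: 1, 2, 3, 4, 5, 6, 7, 8, 9, 9, 10
  row 11: 1, 2, 3, 4, 5, 6, 7, 8, 9, 10, 11

giving w = (9, 6, 1, 8, 3, 2, 7, 5, 11, 4, 10) via Δ²R.

Rothe diagram D(w) (24 cells), 8 SE-corners (essential conditions):

[(1, 8, 0), (2, 5, 0), (4, 5, 1), (4, 7, 2), (5, 2, 1), (7, 5, 3), (9, 4, 3), (9, 10, 8)]


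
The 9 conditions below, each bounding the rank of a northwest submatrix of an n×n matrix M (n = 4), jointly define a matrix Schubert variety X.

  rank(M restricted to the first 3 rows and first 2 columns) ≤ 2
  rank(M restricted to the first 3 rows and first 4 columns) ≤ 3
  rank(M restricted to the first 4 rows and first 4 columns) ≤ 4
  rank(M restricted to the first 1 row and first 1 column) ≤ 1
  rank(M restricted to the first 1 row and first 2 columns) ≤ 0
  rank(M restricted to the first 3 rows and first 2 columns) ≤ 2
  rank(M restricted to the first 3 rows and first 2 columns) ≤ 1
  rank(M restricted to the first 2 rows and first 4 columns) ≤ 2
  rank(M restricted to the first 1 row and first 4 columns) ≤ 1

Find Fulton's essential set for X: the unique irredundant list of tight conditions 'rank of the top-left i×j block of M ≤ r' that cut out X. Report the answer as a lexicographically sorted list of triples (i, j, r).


Recovering R(i,j) via the rank-extension bound from the 9 conditions:

  R[1]: 0 0 1 1
  R[2]: 1 1 2 2
  R[3]: 1 1 2 3
  R[4]: 1 2 3 4

second differences of R give the permutation w = (3, 1, 4, 2).

2 SE-corners of the 3-cell Rothe diagram give Ess(w):

[(1, 2, 0), (3, 2, 1)]


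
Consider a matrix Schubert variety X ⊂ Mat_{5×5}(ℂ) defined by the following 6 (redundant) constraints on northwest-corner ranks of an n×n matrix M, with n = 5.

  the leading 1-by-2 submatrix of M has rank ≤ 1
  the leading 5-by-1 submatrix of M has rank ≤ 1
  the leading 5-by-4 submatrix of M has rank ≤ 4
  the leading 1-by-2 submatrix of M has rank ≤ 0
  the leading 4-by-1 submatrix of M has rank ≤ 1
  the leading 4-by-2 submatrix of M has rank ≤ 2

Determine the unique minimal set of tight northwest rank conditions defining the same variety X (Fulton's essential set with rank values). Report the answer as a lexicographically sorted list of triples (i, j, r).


The tightest implied rank at each (i,j), from the 6 conditions:

  0, 0, 1, 1, 1
  1, 1, 2, 2, 2
  1, 2, 3, 3, 3
  1, 2, 3, 4, 4
  1, 2, 3, 4, 5

giving w = (3, 1, 2, 4, 5) via Δ²R.

1 SE-corner of the 2-cell Rothe diagram gives Ess(w):

[(1, 2, 0)]


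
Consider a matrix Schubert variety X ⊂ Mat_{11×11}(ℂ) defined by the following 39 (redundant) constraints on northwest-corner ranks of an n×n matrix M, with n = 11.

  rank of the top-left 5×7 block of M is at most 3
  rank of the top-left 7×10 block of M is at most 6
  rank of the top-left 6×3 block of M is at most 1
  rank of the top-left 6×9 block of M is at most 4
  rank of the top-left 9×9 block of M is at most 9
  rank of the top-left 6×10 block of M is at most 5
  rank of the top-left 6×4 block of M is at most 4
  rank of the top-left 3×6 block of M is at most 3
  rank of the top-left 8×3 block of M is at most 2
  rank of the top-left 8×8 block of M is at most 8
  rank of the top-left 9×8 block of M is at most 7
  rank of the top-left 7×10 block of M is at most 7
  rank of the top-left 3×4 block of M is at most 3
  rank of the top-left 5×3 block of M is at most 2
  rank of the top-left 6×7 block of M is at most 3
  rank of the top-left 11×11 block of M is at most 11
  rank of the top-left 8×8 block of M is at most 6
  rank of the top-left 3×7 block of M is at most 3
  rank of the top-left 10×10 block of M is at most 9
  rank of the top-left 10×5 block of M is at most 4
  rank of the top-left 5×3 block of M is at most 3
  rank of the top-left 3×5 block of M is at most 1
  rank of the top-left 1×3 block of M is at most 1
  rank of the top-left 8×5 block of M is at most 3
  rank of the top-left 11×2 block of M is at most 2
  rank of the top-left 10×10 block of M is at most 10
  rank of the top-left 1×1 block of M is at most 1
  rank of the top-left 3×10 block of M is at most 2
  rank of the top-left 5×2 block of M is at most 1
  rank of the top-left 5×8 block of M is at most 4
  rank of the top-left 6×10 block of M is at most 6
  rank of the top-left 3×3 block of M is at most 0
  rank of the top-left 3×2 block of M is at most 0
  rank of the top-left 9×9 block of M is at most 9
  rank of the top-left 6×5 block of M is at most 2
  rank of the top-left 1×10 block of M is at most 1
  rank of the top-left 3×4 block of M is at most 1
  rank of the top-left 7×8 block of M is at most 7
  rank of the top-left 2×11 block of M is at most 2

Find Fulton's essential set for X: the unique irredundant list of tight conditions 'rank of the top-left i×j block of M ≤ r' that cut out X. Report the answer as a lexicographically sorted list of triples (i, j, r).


Reconstructing r_w from the 39 given conditions:

  i=1: 0  0  0  1  1  1  1  1  1  1  1
  i=2: 0  0  0  1  1  2  2  2  2  2  2
  i=3: 0  0  0  1  1  2  2  2  2  2  3
  i=4: 1  1  1  2  2  3  3  3  3  3  4
  i=5: 1  1  1  2  2  3  3  4  4  4  5
  i=6: 1  1  1  2  2  3  3  4  4  5  6
  i=7: 1  2  2  3  3  4  4  5  5  6  7
  i=8: 1  2  2  3  3  4  5  6  6  7  8
  i=9: 1  2  3  4  4  5  6  7  7  8  9
  i=10: 1  2  3  4  4  5  6  7  8  9  10
  i=11: 1  2  3  4  5  6  7  8  9  10  11

giving w = (4, 6, 11, 1, 8, 10, 2, 7, 3, 9, 5) via Δ²R.

Fulton essential set (10 of the 27 Rothe cells):

[(3, 3, 0), (3, 5, 1), (3, 10, 2), (6, 3, 1), (6, 5, 2), (6, 7, 3), (6, 9, 4), (8, 3, 2), (8, 5, 3), (10, 5, 4)]


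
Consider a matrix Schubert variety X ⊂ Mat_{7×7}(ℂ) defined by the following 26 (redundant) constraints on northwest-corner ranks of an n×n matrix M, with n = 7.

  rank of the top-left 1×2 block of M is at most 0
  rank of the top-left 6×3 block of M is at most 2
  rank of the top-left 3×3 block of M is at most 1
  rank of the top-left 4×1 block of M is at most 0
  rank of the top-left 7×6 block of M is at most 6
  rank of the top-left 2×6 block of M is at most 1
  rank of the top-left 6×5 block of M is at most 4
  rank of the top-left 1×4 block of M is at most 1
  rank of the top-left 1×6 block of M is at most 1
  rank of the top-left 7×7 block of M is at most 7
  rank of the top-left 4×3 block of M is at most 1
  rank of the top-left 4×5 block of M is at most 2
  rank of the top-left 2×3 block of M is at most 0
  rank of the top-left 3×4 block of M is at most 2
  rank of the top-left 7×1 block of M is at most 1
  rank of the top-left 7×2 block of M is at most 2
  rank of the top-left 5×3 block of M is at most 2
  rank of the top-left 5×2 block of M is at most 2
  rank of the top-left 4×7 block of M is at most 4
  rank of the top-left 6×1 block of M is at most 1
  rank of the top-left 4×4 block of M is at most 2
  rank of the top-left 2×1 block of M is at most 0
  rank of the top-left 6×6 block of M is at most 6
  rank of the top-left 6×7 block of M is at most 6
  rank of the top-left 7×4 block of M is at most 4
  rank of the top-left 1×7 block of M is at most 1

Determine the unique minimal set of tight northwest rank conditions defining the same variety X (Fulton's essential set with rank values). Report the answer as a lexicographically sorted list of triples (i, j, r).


Recovering R(i,j) via the rank-extension bound from the 26 conditions:

  i=1: 0, 0, 0, 1, 1, 1, 1
  i=2: 0, 0, 0, 1, 1, 1, 2
  i=3: 0, 1, 1, 2, 2, 2, 3
  i=4: 0, 1, 1, 2, 2, 3, 4
  i=5: 1, 2, 2, 3, 3, 4, 5
  i=6: 1, 2, 2, 3, 4, 5, 6
  i=7: 1, 2, 3, 4, 5, 6, 7

reading off 1-entries of Δ²R: w = (4, 7, 2, 6, 1, 5, 3).

Rothe diagram D(w) (13 cells), 6 SE-corners (essential conditions):

[(2, 3, 0), (2, 6, 1), (4, 1, 0), (4, 3, 1), (4, 5, 2), (6, 3, 2)]


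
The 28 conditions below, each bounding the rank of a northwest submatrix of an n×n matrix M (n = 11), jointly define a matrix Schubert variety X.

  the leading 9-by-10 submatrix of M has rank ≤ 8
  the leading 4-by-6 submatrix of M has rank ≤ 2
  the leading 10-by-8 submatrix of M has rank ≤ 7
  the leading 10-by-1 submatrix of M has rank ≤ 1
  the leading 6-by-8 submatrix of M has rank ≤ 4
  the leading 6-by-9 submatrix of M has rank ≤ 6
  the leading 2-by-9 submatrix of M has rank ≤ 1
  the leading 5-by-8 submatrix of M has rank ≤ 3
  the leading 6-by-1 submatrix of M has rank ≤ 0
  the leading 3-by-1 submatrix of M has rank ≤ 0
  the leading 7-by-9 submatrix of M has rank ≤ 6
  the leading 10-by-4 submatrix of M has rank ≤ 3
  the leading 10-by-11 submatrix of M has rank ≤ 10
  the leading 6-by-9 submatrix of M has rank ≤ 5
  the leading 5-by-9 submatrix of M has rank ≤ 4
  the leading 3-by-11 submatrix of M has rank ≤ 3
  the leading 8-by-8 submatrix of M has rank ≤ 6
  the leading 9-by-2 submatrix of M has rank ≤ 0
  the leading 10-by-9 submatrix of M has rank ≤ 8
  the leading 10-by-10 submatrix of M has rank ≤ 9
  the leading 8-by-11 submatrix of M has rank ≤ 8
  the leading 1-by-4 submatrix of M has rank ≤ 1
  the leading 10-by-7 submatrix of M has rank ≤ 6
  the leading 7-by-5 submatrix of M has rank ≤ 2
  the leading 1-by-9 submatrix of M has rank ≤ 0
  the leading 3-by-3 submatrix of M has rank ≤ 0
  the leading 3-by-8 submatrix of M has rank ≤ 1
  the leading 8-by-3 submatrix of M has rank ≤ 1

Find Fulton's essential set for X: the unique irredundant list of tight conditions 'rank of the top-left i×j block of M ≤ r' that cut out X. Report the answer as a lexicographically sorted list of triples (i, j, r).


Rank table r_w(11×11) implied by the 28 constraints:

  i=1: 0 0 0 0 0 0 0 0 0 1 1
  i=2: 0 0 0 1 1 1 1 1 1 2 2
  i=3: 0 0 0 1 1 1 1 1 2 3 3
  i=4: 0 0 1 2 2 2 2 2 3 4 4
  i=5: 0 0 1 2 2 3 3 3 4 5 5
  i=6: 0 0 1 2 2 3 4 4 5 6 6
  i=7: 0 0 1 2 2 3 4 5 6 7 7
  i=8: 0 0 1 2 3 4 5 6 7 8 8
  i=9: 0 0 1 2 3 4 5 6 7 8 9
  i=10: 1 1 2 3 4 5 6 7 8 9 10
  i=11: 1 2 3 4 5 6 7 8 9 10 11

giving w = (10, 4, 9, 3, 6, 7, 8, 5, 11, 1, 2) via Δ²R.

Fulton essential set (5 of the 34 Rothe cells):

[(1, 9, 0), (3, 3, 0), (3, 8, 1), (7, 5, 2), (9, 2, 0)]


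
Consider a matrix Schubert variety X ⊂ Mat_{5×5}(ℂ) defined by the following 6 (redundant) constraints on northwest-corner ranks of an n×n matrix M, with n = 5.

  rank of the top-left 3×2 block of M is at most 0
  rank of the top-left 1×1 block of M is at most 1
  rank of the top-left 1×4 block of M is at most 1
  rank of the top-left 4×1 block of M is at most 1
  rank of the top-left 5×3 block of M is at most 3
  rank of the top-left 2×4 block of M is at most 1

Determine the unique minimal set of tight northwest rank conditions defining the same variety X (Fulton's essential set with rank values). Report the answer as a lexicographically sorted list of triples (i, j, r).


Computing R[i][j] = min implied NW-rank bound (n=5, 6 conditions):

  R[1]: 0 | 0 | 1 | 1 | 1
  R[2]: 0 | 0 | 1 | 1 | 2
  R[3]: 0 | 0 | 1 | 2 | 3
  R[4]: 1 | 1 | 2 | 3 | 4
  R[5]: 1 | 2 | 3 | 4 | 5

hence w(1..5) = (3, 5, 4, 1, 2).

2 SE-corners of the 7-cell Rothe diagram give Ess(w):

[(2, 4, 1), (3, 2, 0)]


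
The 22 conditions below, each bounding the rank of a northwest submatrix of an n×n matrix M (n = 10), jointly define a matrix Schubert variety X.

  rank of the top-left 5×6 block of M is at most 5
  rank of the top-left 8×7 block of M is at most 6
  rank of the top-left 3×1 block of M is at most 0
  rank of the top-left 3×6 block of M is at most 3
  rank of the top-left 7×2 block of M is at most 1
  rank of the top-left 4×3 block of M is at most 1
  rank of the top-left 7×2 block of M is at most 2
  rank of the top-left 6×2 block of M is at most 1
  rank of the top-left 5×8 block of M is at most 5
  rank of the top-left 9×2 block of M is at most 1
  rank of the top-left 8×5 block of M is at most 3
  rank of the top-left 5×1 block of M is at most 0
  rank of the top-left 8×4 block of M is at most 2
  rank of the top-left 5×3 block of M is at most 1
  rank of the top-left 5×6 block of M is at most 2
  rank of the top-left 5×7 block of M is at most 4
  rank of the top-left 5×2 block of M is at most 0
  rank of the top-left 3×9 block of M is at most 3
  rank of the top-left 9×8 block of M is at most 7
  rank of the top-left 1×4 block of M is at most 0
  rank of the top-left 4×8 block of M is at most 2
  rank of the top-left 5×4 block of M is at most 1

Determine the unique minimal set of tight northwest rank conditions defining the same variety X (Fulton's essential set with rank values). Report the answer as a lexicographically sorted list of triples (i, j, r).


The tightest implied rank at each (i,j), from the 22 conditions:

  0 0 0 0 1 1 1 1 1 1
  0 0 1 1 2 2 2 2 2 2
  0 0 1 1 2 2 2 2 3 3
  0 0 1 1 2 2 2 2 3 4
  0 0 1 1 2 2 3 3 4 5
  1 1 2 2 3 3 4 4 5 6
  1 1 2 2 3 4 5 5 6 7
  1 1 2 2 3 4 5 6 7 8
  1 1 2 3 4 5 6 7 8 9
  1 2 3 4 5 6 7 8 9 10

second differences of R give the permutation w = (5, 3, 9, 10, 7, 1, 6, 8, 4, 2).

|D(w)|=27, |Ess(w)|=7:

[(1, 4, 0), (4, 8, 2), (5, 2, 0), (5, 4, 1), (5, 6, 2), (8, 4, 2), (9, 2, 1)]


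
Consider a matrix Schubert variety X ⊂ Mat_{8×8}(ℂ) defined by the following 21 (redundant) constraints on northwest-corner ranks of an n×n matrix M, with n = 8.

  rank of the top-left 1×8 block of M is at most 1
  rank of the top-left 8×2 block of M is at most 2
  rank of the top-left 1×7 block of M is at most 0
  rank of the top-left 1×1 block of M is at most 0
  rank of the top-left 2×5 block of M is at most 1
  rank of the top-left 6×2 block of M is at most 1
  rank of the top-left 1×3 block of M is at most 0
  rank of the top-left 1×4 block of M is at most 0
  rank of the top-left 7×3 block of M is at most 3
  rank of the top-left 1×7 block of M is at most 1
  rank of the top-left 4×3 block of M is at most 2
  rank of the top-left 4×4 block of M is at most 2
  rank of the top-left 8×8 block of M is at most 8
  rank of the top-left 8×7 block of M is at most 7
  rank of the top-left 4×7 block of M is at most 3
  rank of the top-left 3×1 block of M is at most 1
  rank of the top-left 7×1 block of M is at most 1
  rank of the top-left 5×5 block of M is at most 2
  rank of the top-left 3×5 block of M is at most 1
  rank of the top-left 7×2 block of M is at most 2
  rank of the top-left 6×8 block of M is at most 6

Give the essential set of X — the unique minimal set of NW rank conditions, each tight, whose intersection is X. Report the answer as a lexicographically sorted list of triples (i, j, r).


Propagating the 21 rank bounds to every northwest block:

  i=1: 0 | 0 | 0 | 0 | 0 | 0 | 0 | 1
  i=2: 1 | 1 | 1 | 1 | 1 | 1 | 1 | 2
  i=3: 1 | 1 | 1 | 1 | 1 | 2 | 2 | 3
  i=4: 1 | 1 | 2 | 2 | 2 | 3 | 3 | 4
  i=5: 1 | 1 | 2 | 2 | 2 | 3 | 4 | 5
  i=6: 1 | 1 | 2 | 3 | 3 | 4 | 5 | 6
  i=7: 1 | 2 | 3 | 4 | 4 | 5 | 6 | 7
  i=8: 1 | 2 | 3 | 4 | 5 | 6 | 7 | 8

hence w(1..8) = (8, 1, 6, 3, 7, 4, 2, 5).

|D(w)|=16, |Ess(w)|=4:

[(1, 7, 0), (3, 5, 1), (5, 5, 2), (6, 2, 1)]


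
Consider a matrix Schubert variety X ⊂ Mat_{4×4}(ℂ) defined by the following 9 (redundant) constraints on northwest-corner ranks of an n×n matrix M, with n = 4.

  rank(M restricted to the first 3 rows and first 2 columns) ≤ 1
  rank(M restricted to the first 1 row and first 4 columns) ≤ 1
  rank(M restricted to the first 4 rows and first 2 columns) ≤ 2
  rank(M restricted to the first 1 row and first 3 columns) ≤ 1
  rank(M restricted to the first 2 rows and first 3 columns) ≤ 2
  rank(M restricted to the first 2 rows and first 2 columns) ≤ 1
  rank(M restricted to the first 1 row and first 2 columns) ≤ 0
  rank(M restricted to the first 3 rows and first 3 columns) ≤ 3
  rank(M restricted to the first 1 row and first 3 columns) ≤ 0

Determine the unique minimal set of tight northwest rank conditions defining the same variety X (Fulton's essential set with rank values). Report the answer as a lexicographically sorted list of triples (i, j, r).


Propagating the 9 rank bounds to every northwest block:

  0 0 0 1
  1 1 1 2
  1 1 2 3
  1 2 3 4

giving w = (4, 1, 3, 2) via Δ²R.

Fulton essential set (2 of the 4 Rothe cells):

[(1, 3, 0), (3, 2, 1)]


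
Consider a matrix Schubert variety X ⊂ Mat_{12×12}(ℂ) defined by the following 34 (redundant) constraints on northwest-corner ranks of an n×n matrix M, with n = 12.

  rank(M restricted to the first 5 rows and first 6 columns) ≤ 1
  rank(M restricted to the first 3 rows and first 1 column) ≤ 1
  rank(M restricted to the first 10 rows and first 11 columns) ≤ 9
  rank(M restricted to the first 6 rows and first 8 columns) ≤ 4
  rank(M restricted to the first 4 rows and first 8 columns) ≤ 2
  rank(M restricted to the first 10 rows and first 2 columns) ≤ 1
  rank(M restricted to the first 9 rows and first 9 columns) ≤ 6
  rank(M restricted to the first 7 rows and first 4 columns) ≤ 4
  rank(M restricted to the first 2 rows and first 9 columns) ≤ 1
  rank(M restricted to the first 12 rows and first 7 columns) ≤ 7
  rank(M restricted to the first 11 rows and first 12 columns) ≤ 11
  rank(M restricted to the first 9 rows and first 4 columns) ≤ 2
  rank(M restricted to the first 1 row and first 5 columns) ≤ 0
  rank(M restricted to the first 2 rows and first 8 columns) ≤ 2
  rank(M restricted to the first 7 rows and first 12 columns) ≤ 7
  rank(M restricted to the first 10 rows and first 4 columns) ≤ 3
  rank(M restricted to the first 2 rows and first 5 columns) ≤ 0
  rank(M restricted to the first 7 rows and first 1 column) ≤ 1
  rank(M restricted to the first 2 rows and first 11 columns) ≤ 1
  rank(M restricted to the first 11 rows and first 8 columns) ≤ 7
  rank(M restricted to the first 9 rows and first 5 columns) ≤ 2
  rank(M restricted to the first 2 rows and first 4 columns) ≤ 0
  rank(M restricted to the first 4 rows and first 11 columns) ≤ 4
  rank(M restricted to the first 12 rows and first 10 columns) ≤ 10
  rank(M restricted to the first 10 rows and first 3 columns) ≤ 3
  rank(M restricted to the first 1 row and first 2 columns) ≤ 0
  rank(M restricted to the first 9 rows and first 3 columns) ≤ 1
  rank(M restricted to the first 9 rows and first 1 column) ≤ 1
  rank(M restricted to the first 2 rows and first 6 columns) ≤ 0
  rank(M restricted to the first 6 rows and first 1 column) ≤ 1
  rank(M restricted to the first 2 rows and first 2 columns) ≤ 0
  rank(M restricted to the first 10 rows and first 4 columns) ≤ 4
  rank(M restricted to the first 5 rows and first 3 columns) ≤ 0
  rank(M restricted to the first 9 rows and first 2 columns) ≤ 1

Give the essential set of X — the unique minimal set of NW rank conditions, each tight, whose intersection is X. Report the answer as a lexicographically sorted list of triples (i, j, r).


Reconstructing r_w from the 34 given conditions:

  row 1: 0  0  0  0  0  0  1  1  1  1  1  1
  row 2: 0  0  0  0  0  0  1  1  1  1  1  2
  row 3: 0  0  0  1  1  1  2  2  2  2  2  3
  row 4: 0  0  0  1  1  1  2  2  3  3  3  4
  row 5: 0  0  0  1  1  1  2  3  4  4  4  5
  row 6: 1  1  1  2  2  2  3  4  5  5  5  6
  row 7: 1  1  1  2  2  3  4  5  6  6  6  7
  row 8: 1  1  1  2  2  3  4  5  6  7  7  8
  row 9: 1  1  1  2  2  3  4  5  6  7  8  9
  row 10: 1  1  2  3  3  4  5  6  7  8  9  10
  row 11: 1  2  3  4  4  5  6  7  8  9  10  11
  row 12: 1  2  3  4  5  6  7  8  9  10  11  12

so w = (7, 12, 4, 9, 8, 1, 6, 10, 11, 3, 2, 5).

8 SE-corners of the 40-cell Rothe diagram give Ess(w):

[(2, 6, 0), (2, 11, 1), (4, 8, 2), (5, 3, 0), (5, 6, 1), (9, 3, 1), (9, 5, 2), (10, 2, 1)]


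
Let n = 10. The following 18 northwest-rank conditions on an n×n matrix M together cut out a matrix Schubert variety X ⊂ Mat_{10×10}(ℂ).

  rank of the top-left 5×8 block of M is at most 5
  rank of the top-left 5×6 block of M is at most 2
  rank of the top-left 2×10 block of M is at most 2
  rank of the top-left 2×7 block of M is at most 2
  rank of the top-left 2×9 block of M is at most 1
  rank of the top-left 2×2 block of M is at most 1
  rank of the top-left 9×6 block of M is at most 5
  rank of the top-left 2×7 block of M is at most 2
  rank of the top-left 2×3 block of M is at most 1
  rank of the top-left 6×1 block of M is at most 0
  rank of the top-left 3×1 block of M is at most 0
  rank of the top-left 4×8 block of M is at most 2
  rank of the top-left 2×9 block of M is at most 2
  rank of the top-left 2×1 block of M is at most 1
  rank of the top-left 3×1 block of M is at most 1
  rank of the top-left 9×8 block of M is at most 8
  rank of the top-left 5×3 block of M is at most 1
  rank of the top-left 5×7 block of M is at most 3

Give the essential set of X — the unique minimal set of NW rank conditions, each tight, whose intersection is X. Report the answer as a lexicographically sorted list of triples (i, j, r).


Computing R[i][j] = min implied NW-rank bound (n=10, 18 conditions):

  R[1]: 0  1  1  1  1  1  1  1  1  1
  R[2]: 0  1  1  1  1  1  1  1  1  2
  R[3]: 0  1  1  2  2  2  2  2  2  3
  R[4]: 0  1  1  2  2  2  2  2  3  4
  R[5]: 0  1  1  2  2  2  3  3  4  5
  R[6]: 0  1  2  3  3  3  4  4  5  6
  R[7]: 1  2  3  4  4  4  5  5  6  7
  R[8]: 1  2  3  4  5  5  6  6  7  8
  R[9]: 1  2  3  4  5  5  6  7  8  9
  R[10]: 1  2  3  4  5  6  7  8  9  10

reading off 1-entries of Δ²R: w = (2, 10, 4, 9, 7, 3, 1, 5, 8, 6).

6 SE-corners of the 23-cell Rothe diagram give Ess(w):

[(2, 9, 1), (4, 8, 2), (5, 3, 1), (5, 6, 2), (6, 1, 0), (9, 6, 5)]


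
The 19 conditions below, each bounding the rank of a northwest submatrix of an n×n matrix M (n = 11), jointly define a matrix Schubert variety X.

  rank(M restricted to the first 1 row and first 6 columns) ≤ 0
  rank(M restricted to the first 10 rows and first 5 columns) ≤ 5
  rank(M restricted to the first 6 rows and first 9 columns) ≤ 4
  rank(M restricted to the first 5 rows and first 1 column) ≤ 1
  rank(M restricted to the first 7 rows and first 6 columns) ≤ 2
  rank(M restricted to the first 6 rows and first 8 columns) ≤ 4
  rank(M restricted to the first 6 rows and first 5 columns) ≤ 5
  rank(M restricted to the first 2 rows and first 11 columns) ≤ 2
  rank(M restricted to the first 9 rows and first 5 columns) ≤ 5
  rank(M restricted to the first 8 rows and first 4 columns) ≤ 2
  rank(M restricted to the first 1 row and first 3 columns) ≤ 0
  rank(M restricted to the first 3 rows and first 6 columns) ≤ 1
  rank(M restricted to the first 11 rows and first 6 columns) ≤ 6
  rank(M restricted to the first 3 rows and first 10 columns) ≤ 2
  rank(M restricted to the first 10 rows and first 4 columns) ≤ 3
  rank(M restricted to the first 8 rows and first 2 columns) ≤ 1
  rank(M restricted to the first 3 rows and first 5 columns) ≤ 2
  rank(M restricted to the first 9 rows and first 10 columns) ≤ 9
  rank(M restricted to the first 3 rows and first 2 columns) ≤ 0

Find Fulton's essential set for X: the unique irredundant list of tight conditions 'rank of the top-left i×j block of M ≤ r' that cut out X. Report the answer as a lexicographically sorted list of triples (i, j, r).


Propagating the 19 rank bounds to every northwest block:

  i=1: 0 0 0 0 0 0 1 1 1 1 1
  i=2: 0 0 1 1 1 1 2 2 2 2 2
  i=3: 0 0 1 1 1 1 2 2 2 2 3
  i=4: 1 1 2 2 2 2 3 3 3 3 4
  i=5: 1 1 2 2 2 2 3 4 4 4 5
  i=6: 1 1 2 2 2 2 3 4 4 5 6
  i=7: 1 1 2 2 2 2 3 4 5 6 7
  i=8: 1 1 2 2 3 3 4 5 6 7 8
  i=9: 1 2 3 3 4 4 5 6 7 8 9
  i=10: 1 2 3 3 4 5 6 7 8 9 10
  i=11: 1 2 3 4 5 6 7 8 9 10 11

hence w(1..11) = (7, 3, 11, 1, 8, 10, 9, 5, 2, 6, 4).

9 SE-corners of the 32-cell Rothe diagram give Ess(w):

[(1, 6, 0), (3, 2, 0), (3, 6, 1), (3, 10, 2), (6, 9, 4), (7, 6, 2), (8, 2, 1), (8, 4, 2), (10, 4, 3)]


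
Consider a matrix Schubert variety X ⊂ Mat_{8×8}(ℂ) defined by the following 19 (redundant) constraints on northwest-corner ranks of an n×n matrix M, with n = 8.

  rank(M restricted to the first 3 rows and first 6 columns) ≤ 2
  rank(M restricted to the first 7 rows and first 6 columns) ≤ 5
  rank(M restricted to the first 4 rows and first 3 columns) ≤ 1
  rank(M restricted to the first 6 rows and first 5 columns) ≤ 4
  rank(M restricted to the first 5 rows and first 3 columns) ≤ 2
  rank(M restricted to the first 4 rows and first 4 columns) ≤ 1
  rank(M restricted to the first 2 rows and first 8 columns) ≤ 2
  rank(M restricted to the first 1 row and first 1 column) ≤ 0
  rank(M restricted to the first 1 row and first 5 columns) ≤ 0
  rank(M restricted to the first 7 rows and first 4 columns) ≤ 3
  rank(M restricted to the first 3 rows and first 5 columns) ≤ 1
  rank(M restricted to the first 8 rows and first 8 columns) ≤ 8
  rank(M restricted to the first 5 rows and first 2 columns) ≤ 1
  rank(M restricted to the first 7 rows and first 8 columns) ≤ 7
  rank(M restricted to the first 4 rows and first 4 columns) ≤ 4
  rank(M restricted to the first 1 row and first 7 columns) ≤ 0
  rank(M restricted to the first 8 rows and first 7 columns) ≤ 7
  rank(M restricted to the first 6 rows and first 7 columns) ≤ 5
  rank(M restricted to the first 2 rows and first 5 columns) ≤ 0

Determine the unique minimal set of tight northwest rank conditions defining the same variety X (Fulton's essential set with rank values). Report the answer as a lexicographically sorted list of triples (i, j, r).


Reconstructing r_w from the 19 given conditions:

  R[1]: 0 0 0 0 0 0 0 1
  R[2]: 0 0 0 0 0 1 1 2
  R[3]: 1 1 1 1 1 2 2 3
  R[4]: 1 1 1 1 2 3 3 4
  R[5]: 1 1 2 2 3 4 4 5
  R[6]: 1 2 3 3 4 5 5 6
  R[7]: 1 2 3 3 4 5 6 7
  R[8]: 1 2 3 4 5 6 7 8

giving w = (8, 6, 1, 5, 3, 2, 7, 4) via Δ²R.

D(w) has 17 cells with 5 SE-corners; essential set:

[(1, 7, 0), (2, 5, 0), (4, 4, 1), (5, 2, 1), (7, 4, 3)]


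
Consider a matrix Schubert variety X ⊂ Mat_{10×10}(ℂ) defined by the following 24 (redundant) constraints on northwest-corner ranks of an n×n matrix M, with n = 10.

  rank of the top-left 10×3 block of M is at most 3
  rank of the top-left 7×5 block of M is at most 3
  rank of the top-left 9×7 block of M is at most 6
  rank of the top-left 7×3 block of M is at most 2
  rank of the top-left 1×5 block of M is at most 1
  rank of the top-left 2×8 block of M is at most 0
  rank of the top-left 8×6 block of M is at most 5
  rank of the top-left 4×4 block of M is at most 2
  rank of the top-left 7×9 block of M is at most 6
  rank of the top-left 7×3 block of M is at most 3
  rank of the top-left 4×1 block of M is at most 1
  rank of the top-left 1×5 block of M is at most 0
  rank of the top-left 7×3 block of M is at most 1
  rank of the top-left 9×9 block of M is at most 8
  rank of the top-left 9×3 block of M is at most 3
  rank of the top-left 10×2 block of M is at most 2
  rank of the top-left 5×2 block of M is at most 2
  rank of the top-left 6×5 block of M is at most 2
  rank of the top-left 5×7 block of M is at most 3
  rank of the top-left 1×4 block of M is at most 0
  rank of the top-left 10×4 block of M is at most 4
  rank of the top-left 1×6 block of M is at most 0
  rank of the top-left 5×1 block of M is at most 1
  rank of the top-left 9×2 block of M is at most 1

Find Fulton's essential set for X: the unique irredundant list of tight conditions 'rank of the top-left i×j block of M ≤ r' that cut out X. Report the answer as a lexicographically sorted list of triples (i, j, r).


Computing R[i][j] = min implied NW-rank bound (n=10, 24 conditions):

  row 1: 0 | 0 | 0 | 0 | 0 | 0 | 0 | 0 | 1 | 1
  row 2: 0 | 0 | 0 | 0 | 0 | 0 | 0 | 0 | 1 | 2
  row 3: 1 | 1 | 1 | 1 | 1 | 1 | 1 | 1 | 2 | 3
  row 4: 1 | 1 | 1 | 2 | 2 | 2 | 2 | 2 | 3 | 4
  row 5: 1 | 1 | 1 | 2 | 2 | 3 | 3 | 3 | 4 | 5
  row 6: 1 | 1 | 1 | 2 | 2 | 3 | 4 | 4 | 5 | 6
  row 7: 1 | 1 | 1 | 2 | 3 | 4 | 5 | 5 | 6 | 7
  row 8: 1 | 1 | 2 | 3 | 4 | 5 | 6 | 6 | 7 | 8
  row 9: 1 | 1 | 2 | 3 | 4 | 5 | 6 | 7 | 8 | 9
  row 10: 1 | 2 | 3 | 4 | 5 | 6 | 7 | 8 | 9 | 10

second differences of R give the permutation w = (9, 10, 1, 4, 6, 7, 5, 3, 8, 2).

Rothe diagram D(w) (28 cells), 4 SE-corners (essential conditions):

[(2, 8, 0), (6, 5, 2), (7, 3, 1), (9, 2, 1)]
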